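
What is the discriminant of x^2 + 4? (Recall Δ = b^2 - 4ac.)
Δ = -16

For a quadratic a x^2 + b x + c the discriminant is Δ = b^2 - 4ac = (0)^2 - 4*(1)*(4) = 0 - (16) = -16.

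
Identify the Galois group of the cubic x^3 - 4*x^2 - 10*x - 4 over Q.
Gal(K/Q) = S_3 (symmetric group of order 6)

Compute the discriminant of x^3 + (-4)*x^2 + (-10)*x + (-4): Δ = 1264. Since Δ is not a rational square, the Galois group is not contained in A_3; it must be the full S_3 (irreducibility of the cubic rules out anything smaller).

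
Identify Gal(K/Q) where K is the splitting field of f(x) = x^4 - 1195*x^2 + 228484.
Gal(K/Q) = Z/2Z (cyclic of order 2)

f factors as (x^2 - 956)(x^2 - 239), so the splitting field is K = Q(sqrt(956), sqrt(239)). The squarefree part of 956 is 239 and the squarefree part of 239 is also 239, so sqrt(956) and sqrt(239) are both rational multiples of sqrt(239). Hence Q(sqrt(956)) = Q(sqrt(239)) = Q(sqrt(239)), and the splitting field collapses to a single degree-2 extension with Galois group Z/2Z.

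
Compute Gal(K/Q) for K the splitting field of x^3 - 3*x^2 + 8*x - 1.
Gal(K/Q) = S_3 (symmetric group of order 6)

Compute the discriminant of x^3 + (-3)*x^2 + (8)*x + (-1): Δ = -1175. Since Δ is not a rational square, the Galois group is not contained in A_3; it must be the full S_3 (irreducibility of the cubic rules out anything smaller).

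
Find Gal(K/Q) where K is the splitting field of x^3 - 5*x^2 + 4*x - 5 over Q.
Gal(K/Q) = S_3 (symmetric group of order 6)

Compute the discriminant of x^3 + (-5)*x^2 + (4)*x + (-5): Δ = -1231. Since Δ is not a rational square, the Galois group is not contained in A_3; it must be the full S_3 (irreducibility of the cubic rules out anything smaller).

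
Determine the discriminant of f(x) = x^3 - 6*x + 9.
Δ = -1323

For a depressed cubic x^3 + p x + q the discriminant is Δ = -4 p^3 - 27 q^2 = -4*(-6)^3 - 27*(9)^2 = 864 - 2187 = -1323.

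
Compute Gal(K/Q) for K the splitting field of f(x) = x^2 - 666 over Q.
Gal(K/Q) = Z/2Z (cyclic of order 2)

x^2 - 666 is irreducible over Q since 666 is not a rational square. The splitting field Q(sqrt(666)) has degree 2 over Q, and its unique nontrivial automorphism is sqrt(666) ↦ -sqrt(666). Hence Gal(Q(sqrt(666))/Q) = Z/2Z.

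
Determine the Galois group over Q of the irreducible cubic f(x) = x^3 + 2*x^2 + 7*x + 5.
Gal(K/Q) = S_3 (symmetric group of order 6)

Compute the discriminant of x^3 + (2)*x^2 + (7)*x + (5): Δ = -751. Since Δ is not a rational square, the Galois group is not contained in A_3; it must be the full S_3 (irreducibility of the cubic rules out anything smaller).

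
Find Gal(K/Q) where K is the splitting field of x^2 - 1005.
Gal(K/Q) = Z/2Z (cyclic of order 2)

x^2 - 1005 is irreducible over Q since 1005 is not a rational square. The splitting field Q(sqrt(1005)) has degree 2 over Q, and its unique nontrivial automorphism is sqrt(1005) ↦ -sqrt(1005). Hence Gal(Q(sqrt(1005))/Q) = Z/2Z.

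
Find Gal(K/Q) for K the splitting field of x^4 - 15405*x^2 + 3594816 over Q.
Gal(K/Q) = Z/2Z (cyclic of order 2)

f factors as (x^2 - 15168)(x^2 - 237), so the splitting field is K = Q(sqrt(15168), sqrt(237)). The squarefree part of 15168 is 237 and the squarefree part of 237 is also 237, so sqrt(15168) and sqrt(237) are both rational multiples of sqrt(237). Hence Q(sqrt(15168)) = Q(sqrt(237)) = Q(sqrt(237)), and the splitting field collapses to a single degree-2 extension with Galois group Z/2Z.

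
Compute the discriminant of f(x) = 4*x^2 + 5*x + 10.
Δ = -135

For a quadratic a x^2 + b x + c the discriminant is Δ = b^2 - 4ac = (5)^2 - 4*(4)*(10) = 25 - (160) = -135.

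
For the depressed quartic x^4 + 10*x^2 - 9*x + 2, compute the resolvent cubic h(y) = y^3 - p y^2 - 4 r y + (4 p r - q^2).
h(y) = y^3 - 10*y^2 - 8*y - 1

Identify coefficients: p = 10, q = -9, r = 2.
Plug into h(y) = y^3 - p y^2 - 4 r y + (4 p r - q^2):
  h(y) = y^3 - (10) y^2 - 4*(2) y + (4*(10)*(2) - (-9)^2)
       = y^3 + (-10) y^2 + (-8) y + (-1).
Simplifying: h(y) = y^3 - 10*y^2 - 8*y - 1.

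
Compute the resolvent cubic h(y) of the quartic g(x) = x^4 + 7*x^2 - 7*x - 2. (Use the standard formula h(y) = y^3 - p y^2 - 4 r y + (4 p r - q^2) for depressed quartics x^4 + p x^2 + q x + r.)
h(y) = y^3 - 7*y^2 + 8*y - 105

Identify coefficients: p = 7, q = -7, r = -2.
Plug into h(y) = y^3 - p y^2 - 4 r y + (4 p r - q^2):
  h(y) = y^3 - (7) y^2 - 4*(-2) y + (4*(7)*(-2) - (-7)^2)
       = y^3 + (-7) y^2 + (8) y + (-105).
Simplifying: h(y) = y^3 - 7*y^2 + 8*y - 105.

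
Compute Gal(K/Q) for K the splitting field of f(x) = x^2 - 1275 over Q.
Gal(K/Q) = Z/2Z (cyclic of order 2)

x^2 - 1275 is irreducible over Q since 1275 is not a rational square. The splitting field Q(sqrt(1275)) has degree 2 over Q, and its unique nontrivial automorphism is sqrt(1275) ↦ -sqrt(1275). Hence Gal(Q(sqrt(1275))/Q) = Z/2Z.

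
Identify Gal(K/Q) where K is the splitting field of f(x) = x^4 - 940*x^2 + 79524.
Gal(K/Q) = Z/2Z (cyclic of order 2)

f factors as (x^2 - 94)(x^2 - 846), so the splitting field is K = Q(sqrt(94), sqrt(846)). The squarefree part of 94 is 94 and the squarefree part of 846 is also 94, so sqrt(94) and sqrt(846) are both rational multiples of sqrt(94). Hence Q(sqrt(94)) = Q(sqrt(846)) = Q(sqrt(94)), and the splitting field collapses to a single degree-2 extension with Galois group Z/2Z.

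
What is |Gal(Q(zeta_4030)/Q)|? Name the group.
|Gal(Q(zeta_4030)/Q)| = phi(4030) = 1440; group ≅ (Z/4030Z)^* ≅ Z/4Z × Z/12Z × Z/30Z

The n-th cyclotomic polynomial Φ_4030(x) is the minimal polynomial of zeta_4030 over Q and has degree phi(4030) = 1440. So Q(zeta_4030) is a degree-1440 Galois extension with Galois group (Z/4030Z)^*. By CRT, (Z/4030Z)^* ≅ (Z/2Z)^* × (Z/5Z)^* × (Z/13Z)^* × (Z/31Z)^*. Each prime-power unit group is (Z/2Z)^* ≅ trivial group (order 1); (Z/5Z)^* ≅ Z/4Z; (Z/13Z)^* ≅ Z/12Z; (Z/31Z)^* ≅ Z/30Z. Hence Gal(Q(zeta_4030)/Q) ≅ Z/4Z × Z/12Z × Z/30Z.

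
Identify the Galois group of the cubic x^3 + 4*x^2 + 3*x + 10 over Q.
Gal(K/Q) = S_3 (symmetric group of order 6)

Compute the discriminant of x^3 + (4)*x^2 + (3)*x + (10): Δ = -3064. Since Δ is not a rational square, the Galois group is not contained in A_3; it must be the full S_3 (irreducibility of the cubic rules out anything smaller).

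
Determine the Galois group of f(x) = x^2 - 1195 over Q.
Gal(K/Q) = Z/2Z (cyclic of order 2)

x^2 - 1195 is irreducible over Q since 1195 is not a rational square. The splitting field Q(sqrt(1195)) has degree 2 over Q, and its unique nontrivial automorphism is sqrt(1195) ↦ -sqrt(1195). Hence Gal(Q(sqrt(1195))/Q) = Z/2Z.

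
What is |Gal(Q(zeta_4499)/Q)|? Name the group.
|Gal(Q(zeta_4499)/Q)| = phi(4499) = 4080; group ≅ (Z/4499Z)^* ≅ Z/10Z × Z/408Z

The n-th cyclotomic polynomial Φ_4499(x) is the minimal polynomial of zeta_4499 over Q and has degree phi(4499) = 4080. So Q(zeta_4499) is a degree-4080 Galois extension with Galois group (Z/4499Z)^*. By CRT, (Z/4499Z)^* ≅ (Z/11Z)^* × (Z/409Z)^*. Each prime-power unit group is (Z/11Z)^* ≅ Z/10Z; (Z/409Z)^* ≅ Z/408Z. Hence Gal(Q(zeta_4499)/Q) ≅ Z/10Z × Z/408Z.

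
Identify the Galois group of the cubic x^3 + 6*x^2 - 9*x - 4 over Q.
Gal(K/Q) = S_3 (symmetric group of order 6)

Compute the discriminant of x^3 + (6)*x^2 + (-9)*x + (-4): Δ = 12744. Since Δ is not a rational square, the Galois group is not contained in A_3; it must be the full S_3 (irreducibility of the cubic rules out anything smaller).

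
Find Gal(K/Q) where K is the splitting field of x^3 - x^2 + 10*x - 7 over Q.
Gal(K/Q) = S_3 (symmetric group of order 6)

Compute the discriminant of x^3 + (-1)*x^2 + (10)*x + (-7): Δ = -3991. Since Δ is not a rational square, the Galois group is not contained in A_3; it must be the full S_3 (irreducibility of the cubic rules out anything smaller).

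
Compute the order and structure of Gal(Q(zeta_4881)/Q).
|Gal(Q(zeta_4881)/Q)| = phi(4881) = 3252; group ≅ (Z/4881Z)^* ≅ Z/2Z × Z/1626Z

The n-th cyclotomic polynomial Φ_4881(x) is the minimal polynomial of zeta_4881 over Q and has degree phi(4881) = 3252. So Q(zeta_4881) is a degree-3252 Galois extension with Galois group (Z/4881Z)^*. By CRT, (Z/4881Z)^* ≅ (Z/3Z)^* × (Z/1627Z)^*. Each prime-power unit group is (Z/3Z)^* ≅ Z/2Z; (Z/1627Z)^* ≅ Z/1626Z. Hence Gal(Q(zeta_4881)/Q) ≅ Z/2Z × Z/1626Z.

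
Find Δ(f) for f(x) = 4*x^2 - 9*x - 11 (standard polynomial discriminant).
Δ = 257

For a quadratic a x^2 + b x + c the discriminant is Δ = b^2 - 4ac = (-9)^2 - 4*(4)*(-11) = 81 - (-176) = 257.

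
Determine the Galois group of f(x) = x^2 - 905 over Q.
Gal(K/Q) = Z/2Z (cyclic of order 2)

x^2 - 905 is irreducible over Q since 905 is not a rational square. The splitting field Q(sqrt(905)) has degree 2 over Q, and its unique nontrivial automorphism is sqrt(905) ↦ -sqrt(905). Hence Gal(Q(sqrt(905))/Q) = Z/2Z.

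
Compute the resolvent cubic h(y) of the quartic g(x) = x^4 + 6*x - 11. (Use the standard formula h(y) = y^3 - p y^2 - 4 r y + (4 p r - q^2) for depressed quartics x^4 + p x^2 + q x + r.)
h(y) = y^3 + 44*y - 36

Identify coefficients: p = 0, q = 6, r = -11.
Plug into h(y) = y^3 - p y^2 - 4 r y + (4 p r - q^2):
  h(y) = y^3 - (0) y^2 - 4*(-11) y + (4*(0)*(-11) - (6)^2)
       = y^3 + (0) y^2 + (44) y + (-36).
Simplifying: h(y) = y^3 + 44*y - 36.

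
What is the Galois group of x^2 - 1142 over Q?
Gal(K/Q) = Z/2Z (cyclic of order 2)

x^2 - 1142 is irreducible over Q since 1142 is not a rational square. The splitting field Q(sqrt(1142)) has degree 2 over Q, and its unique nontrivial automorphism is sqrt(1142) ↦ -sqrt(1142). Hence Gal(Q(sqrt(1142))/Q) = Z/2Z.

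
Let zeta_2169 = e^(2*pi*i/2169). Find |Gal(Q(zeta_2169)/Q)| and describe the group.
|Gal(Q(zeta_2169)/Q)| = phi(2169) = 1440; group ≅ (Z/2169Z)^* ≅ Z/6Z × Z/240Z

The n-th cyclotomic polynomial Φ_2169(x) is the minimal polynomial of zeta_2169 over Q and has degree phi(2169) = 1440. So Q(zeta_2169) is a degree-1440 Galois extension with Galois group (Z/2169Z)^*. By CRT, (Z/2169Z)^* ≅ (Z/9Z)^* × (Z/241Z)^*. Each prime-power unit group is (Z/9Z)^* ≅ Z/6Z; (Z/241Z)^* ≅ Z/240Z. Hence Gal(Q(zeta_2169)/Q) ≅ Z/6Z × Z/240Z.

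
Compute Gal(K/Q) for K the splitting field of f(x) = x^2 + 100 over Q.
Gal(K/Q) = Z/2Z (cyclic of order 2)

x^2 + 100 is irreducible over Q since -100 is not a rational square. The splitting field Q(sqrt(-100)) has degree 2 over Q, and its unique nontrivial automorphism is sqrt(-100) ↦ -sqrt(-100). Hence Gal(Q(sqrt(-100))/Q) = Z/2Z.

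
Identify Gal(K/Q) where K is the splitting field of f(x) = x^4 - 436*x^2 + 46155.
Gal(K/Q) = V_4 (Klein four-group, Z/2Z × Z/2Z)

f factors as (x^2 - 255)(x^2 - 181), so the splitting field is K = Q(sqrt(255), sqrt(181)). The elements 255, 181, 46155 are all non-squares in Q, so sqrt(255) and sqrt(181) generate independent quadratic extensions. Thus [K:Q] = 4 and Gal(K/Q) is generated by the two order-2 automorphisms sqrt(255) ↦ -sqrt(255) and sqrt(181) ↦ -sqrt(181), giving V_4.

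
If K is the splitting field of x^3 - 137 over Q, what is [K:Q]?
[K:Q] = 6

x^3 - 137 has one real root r = 137^(1/3) and two complex roots r*zeta_3, r*zeta_3^2 where zeta_3 = e^(2*pi*i/3). The splitting field is Q(r, zeta_3). [Q(r):Q] = 3 and [Q(zeta_3):Q] = 2 with gcd = 1, so [Q(r, zeta_3):Q] = 3 * 2 = 6.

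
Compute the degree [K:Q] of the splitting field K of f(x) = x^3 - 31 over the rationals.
[K:Q] = 6

x^3 - 31 has one real root r = 31^(1/3) and two complex roots r*zeta_3, r*zeta_3^2 where zeta_3 = e^(2*pi*i/3). The splitting field is Q(r, zeta_3). [Q(r):Q] = 3 and [Q(zeta_3):Q] = 2 with gcd = 1, so [Q(r, zeta_3):Q] = 3 * 2 = 6.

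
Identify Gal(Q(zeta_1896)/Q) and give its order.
|Gal(Q(zeta_1896)/Q)| = phi(1896) = 624; group ≅ (Z/1896Z)^* ≅ Z/2Z × Z/2Z × Z/2Z × Z/78Z

The n-th cyclotomic polynomial Φ_1896(x) is the minimal polynomial of zeta_1896 over Q and has degree phi(1896) = 624. So Q(zeta_1896) is a degree-624 Galois extension with Galois group (Z/1896Z)^*. By CRT, (Z/1896Z)^* ≅ (Z/8Z)^* × (Z/3Z)^* × (Z/79Z)^*. Each prime-power unit group is (Z/8Z)^* ≅ Z/2Z × Z/2Z; (Z/3Z)^* ≅ Z/2Z; (Z/79Z)^* ≅ Z/78Z. Hence Gal(Q(zeta_1896)/Q) ≅ Z/2Z × Z/2Z × Z/2Z × Z/78Z.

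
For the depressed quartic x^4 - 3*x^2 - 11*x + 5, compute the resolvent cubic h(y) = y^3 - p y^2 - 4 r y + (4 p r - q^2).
h(y) = y^3 + 3*y^2 - 20*y - 181

Identify coefficients: p = -3, q = -11, r = 5.
Plug into h(y) = y^3 - p y^2 - 4 r y + (4 p r - q^2):
  h(y) = y^3 - (-3) y^2 - 4*(5) y + (4*(-3)*(5) - (-11)^2)
       = y^3 + (3) y^2 + (-20) y + (-181).
Simplifying: h(y) = y^3 + 3*y^2 - 20*y - 181.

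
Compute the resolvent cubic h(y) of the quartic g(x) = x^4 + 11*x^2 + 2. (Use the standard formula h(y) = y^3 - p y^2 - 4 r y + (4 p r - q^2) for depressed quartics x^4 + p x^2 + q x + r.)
h(y) = y^3 - 11*y^2 - 8*y + 88

Identify coefficients: p = 11, q = 0, r = 2.
Plug into h(y) = y^3 - p y^2 - 4 r y + (4 p r - q^2):
  h(y) = y^3 - (11) y^2 - 4*(2) y + (4*(11)*(2) - (0)^2)
       = y^3 + (-11) y^2 + (-8) y + (88).
Simplifying: h(y) = y^3 - 11*y^2 - 8*y + 88.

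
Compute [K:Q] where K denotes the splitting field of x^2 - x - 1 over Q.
[K:Q] = 2

The discriminant of x^2 + (-1)*x + (-1) is b^2 - 4c = 1 - (-4) = 5. Since 5 is not a perfect square in Q, the polynomial is irreducible over Q. Its two roots generate a degree-2 extension, so [K:Q] = 2.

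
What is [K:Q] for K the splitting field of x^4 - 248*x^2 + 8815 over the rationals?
[K:Q] = 4

f factors as (x^2 - 205)(x^2 - 43); the splitting field is K = Q(sqrt(205), sqrt(43)). Since 205, 43, and 8815 are all non-squares in Q, the three subfields Q(sqrt(205)), Q(sqrt(43)), Q(sqrt(8815)) are distinct degree-2 extensions, so [K:Q] = 4 (Klein four Galois group).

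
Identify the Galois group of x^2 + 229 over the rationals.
Gal(K/Q) = Z/2Z (cyclic of order 2)

x^2 + 229 is irreducible over Q since -229 is not a rational square. The splitting field Q(sqrt(-229)) has degree 2 over Q, and its unique nontrivial automorphism is sqrt(-229) ↦ -sqrt(-229). Hence Gal(Q(sqrt(-229))/Q) = Z/2Z.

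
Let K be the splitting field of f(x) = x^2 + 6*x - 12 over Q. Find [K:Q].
[K:Q] = 2

The discriminant of x^2 + (6)*x + (-12) is b^2 - 4c = 36 - (-48) = 84. Since 84 is not a perfect square in Q, the polynomial is irreducible over Q. Its two roots generate a degree-2 extension, so [K:Q] = 2.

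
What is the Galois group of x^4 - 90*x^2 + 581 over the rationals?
Gal(K/Q) = V_4 (Klein four-group, Z/2Z × Z/2Z)

f factors as (x^2 - 83)(x^2 - 7), so the splitting field is K = Q(sqrt(83), sqrt(7)). The elements 83, 7, 581 are all non-squares in Q, so sqrt(83) and sqrt(7) generate independent quadratic extensions. Thus [K:Q] = 4 and Gal(K/Q) is generated by the two order-2 automorphisms sqrt(83) ↦ -sqrt(83) and sqrt(7) ↦ -sqrt(7), giving V_4.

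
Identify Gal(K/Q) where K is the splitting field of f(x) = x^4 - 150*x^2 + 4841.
Gal(K/Q) = V_4 (Klein four-group, Z/2Z × Z/2Z)

f factors as (x^2 - 47)(x^2 - 103), so the splitting field is K = Q(sqrt(47), sqrt(103)). The elements 47, 103, 4841 are all non-squares in Q, so sqrt(47) and sqrt(103) generate independent quadratic extensions. Thus [K:Q] = 4 and Gal(K/Q) is generated by the two order-2 automorphisms sqrt(47) ↦ -sqrt(47) and sqrt(103) ↦ -sqrt(103), giving V_4.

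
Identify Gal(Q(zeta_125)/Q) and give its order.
|Gal(Q(zeta_125)/Q)| = phi(125) = 100; group ≅ (Z/125Z)^* ≅ Z/100Z

The n-th cyclotomic polynomial Φ_125(x) is the minimal polynomial of zeta_125 over Q and has degree phi(125) = 100. So Q(zeta_125) is a degree-100 Galois extension with Galois group (Z/125Z)^*. (Z/125Z)^* is cyclic since 125 is an odd prime power (or 4). Hence Gal(Q(zeta_125)/Q) ≅ Z/100Z.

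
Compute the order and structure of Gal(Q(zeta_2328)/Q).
|Gal(Q(zeta_2328)/Q)| = phi(2328) = 768; group ≅ (Z/2328Z)^* ≅ Z/2Z × Z/2Z × Z/2Z × Z/96Z

The n-th cyclotomic polynomial Φ_2328(x) is the minimal polynomial of zeta_2328 over Q and has degree phi(2328) = 768. So Q(zeta_2328) is a degree-768 Galois extension with Galois group (Z/2328Z)^*. By CRT, (Z/2328Z)^* ≅ (Z/8Z)^* × (Z/3Z)^* × (Z/97Z)^*. Each prime-power unit group is (Z/8Z)^* ≅ Z/2Z × Z/2Z; (Z/3Z)^* ≅ Z/2Z; (Z/97Z)^* ≅ Z/96Z. Hence Gal(Q(zeta_2328)/Q) ≅ Z/2Z × Z/2Z × Z/2Z × Z/96Z.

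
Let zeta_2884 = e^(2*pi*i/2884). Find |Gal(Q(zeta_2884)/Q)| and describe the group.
|Gal(Q(zeta_2884)/Q)| = phi(2884) = 1224; group ≅ (Z/2884Z)^* ≅ Z/2Z × Z/6Z × Z/102Z

The n-th cyclotomic polynomial Φ_2884(x) is the minimal polynomial of zeta_2884 over Q and has degree phi(2884) = 1224. So Q(zeta_2884) is a degree-1224 Galois extension with Galois group (Z/2884Z)^*. By CRT, (Z/2884Z)^* ≅ (Z/4Z)^* × (Z/7Z)^* × (Z/103Z)^*. Each prime-power unit group is (Z/4Z)^* ≅ Z/2Z; (Z/7Z)^* ≅ Z/6Z; (Z/103Z)^* ≅ Z/102Z. Hence Gal(Q(zeta_2884)/Q) ≅ Z/2Z × Z/6Z × Z/102Z.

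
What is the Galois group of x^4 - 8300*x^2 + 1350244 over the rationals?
Gal(K/Q) = Z/2Z (cyclic of order 2)

f factors as (x^2 - 8134)(x^2 - 166), so the splitting field is K = Q(sqrt(8134), sqrt(166)). The squarefree part of 8134 is 166 and the squarefree part of 166 is also 166, so sqrt(8134) and sqrt(166) are both rational multiples of sqrt(166). Hence Q(sqrt(8134)) = Q(sqrt(166)) = Q(sqrt(166)), and the splitting field collapses to a single degree-2 extension with Galois group Z/2Z.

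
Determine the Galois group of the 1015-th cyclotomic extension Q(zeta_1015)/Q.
|Gal(Q(zeta_1015)/Q)| = phi(1015) = 672; group ≅ (Z/1015Z)^* ≅ Z/4Z × Z/6Z × Z/28Z

The n-th cyclotomic polynomial Φ_1015(x) is the minimal polynomial of zeta_1015 over Q and has degree phi(1015) = 672. So Q(zeta_1015) is a degree-672 Galois extension with Galois group (Z/1015Z)^*. By CRT, (Z/1015Z)^* ≅ (Z/5Z)^* × (Z/7Z)^* × (Z/29Z)^*. Each prime-power unit group is (Z/5Z)^* ≅ Z/4Z; (Z/7Z)^* ≅ Z/6Z; (Z/29Z)^* ≅ Z/28Z. Hence Gal(Q(zeta_1015)/Q) ≅ Z/4Z × Z/6Z × Z/28Z.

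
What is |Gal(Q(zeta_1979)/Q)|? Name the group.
|Gal(Q(zeta_1979)/Q)| = phi(1979) = 1978; group ≅ (Z/1979Z)^* ≅ Z/1978Z

The n-th cyclotomic polynomial Φ_1979(x) is the minimal polynomial of zeta_1979 over Q and has degree phi(1979) = 1978. So Q(zeta_1979) is a degree-1978 Galois extension with Galois group (Z/1979Z)^*. (Z/1979Z)^* is cyclic since 1979 is an odd prime power (or 4). Hence Gal(Q(zeta_1979)/Q) ≅ Z/1978Z.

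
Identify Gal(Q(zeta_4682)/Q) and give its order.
|Gal(Q(zeta_4682)/Q)| = phi(4682) = 2340; group ≅ (Z/4682Z)^* ≅ Z/2340Z

The n-th cyclotomic polynomial Φ_4682(x) is the minimal polynomial of zeta_4682 over Q and has degree phi(4682) = 2340. So Q(zeta_4682) is a degree-2340 Galois extension with Galois group (Z/4682Z)^*. By CRT, (Z/4682Z)^* ≅ (Z/2Z)^* × (Z/2341Z)^*. Each prime-power unit group is (Z/2Z)^* ≅ trivial group (order 1); (Z/2341Z)^* ≅ Z/2340Z. Hence Gal(Q(zeta_4682)/Q) ≅ Z/2340Z.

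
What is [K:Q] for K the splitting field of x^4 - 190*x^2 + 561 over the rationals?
[K:Q] = 4

f factors as (x^2 - 187)(x^2 - 3); the splitting field is K = Q(sqrt(187), sqrt(3)). Since 187, 3, and 561 are all non-squares in Q, the three subfields Q(sqrt(187)), Q(sqrt(3)), Q(sqrt(561)) are distinct degree-2 extensions, so [K:Q] = 4 (Klein four Galois group).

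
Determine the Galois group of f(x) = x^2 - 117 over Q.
Gal(K/Q) = Z/2Z (cyclic of order 2)

x^2 - 117 is irreducible over Q since 117 is not a rational square. The splitting field Q(sqrt(117)) has degree 2 over Q, and its unique nontrivial automorphism is sqrt(117) ↦ -sqrt(117). Hence Gal(Q(sqrt(117))/Q) = Z/2Z.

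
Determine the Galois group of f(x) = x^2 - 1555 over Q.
Gal(K/Q) = Z/2Z (cyclic of order 2)

x^2 - 1555 is irreducible over Q since 1555 is not a rational square. The splitting field Q(sqrt(1555)) has degree 2 over Q, and its unique nontrivial automorphism is sqrt(1555) ↦ -sqrt(1555). Hence Gal(Q(sqrt(1555))/Q) = Z/2Z.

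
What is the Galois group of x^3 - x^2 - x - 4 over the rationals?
Gal(K/Q) = S_3 (symmetric group of order 6)

Compute the discriminant of x^3 + (-1)*x^2 + (-1)*x + (-4): Δ = -515. Since Δ is not a rational square, the Galois group is not contained in A_3; it must be the full S_3 (irreducibility of the cubic rules out anything smaller).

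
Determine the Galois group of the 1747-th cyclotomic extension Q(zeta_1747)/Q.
|Gal(Q(zeta_1747)/Q)| = phi(1747) = 1746; group ≅ (Z/1747Z)^* ≅ Z/1746Z

The n-th cyclotomic polynomial Φ_1747(x) is the minimal polynomial of zeta_1747 over Q and has degree phi(1747) = 1746. So Q(zeta_1747) is a degree-1746 Galois extension with Galois group (Z/1747Z)^*. (Z/1747Z)^* is cyclic since 1747 is an odd prime power (or 4). Hence Gal(Q(zeta_1747)/Q) ≅ Z/1746Z.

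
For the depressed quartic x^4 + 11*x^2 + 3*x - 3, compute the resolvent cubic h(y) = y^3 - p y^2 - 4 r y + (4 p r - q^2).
h(y) = y^3 - 11*y^2 + 12*y - 141

Identify coefficients: p = 11, q = 3, r = -3.
Plug into h(y) = y^3 - p y^2 - 4 r y + (4 p r - q^2):
  h(y) = y^3 - (11) y^2 - 4*(-3) y + (4*(11)*(-3) - (3)^2)
       = y^3 + (-11) y^2 + (12) y + (-141).
Simplifying: h(y) = y^3 - 11*y^2 + 12*y - 141.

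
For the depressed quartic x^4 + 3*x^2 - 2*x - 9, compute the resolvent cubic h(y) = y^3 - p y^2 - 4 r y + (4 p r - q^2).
h(y) = y^3 - 3*y^2 + 36*y - 112

Identify coefficients: p = 3, q = -2, r = -9.
Plug into h(y) = y^3 - p y^2 - 4 r y + (4 p r - q^2):
  h(y) = y^3 - (3) y^2 - 4*(-9) y + (4*(3)*(-9) - (-2)^2)
       = y^3 + (-3) y^2 + (36) y + (-112).
Simplifying: h(y) = y^3 - 3*y^2 + 36*y - 112.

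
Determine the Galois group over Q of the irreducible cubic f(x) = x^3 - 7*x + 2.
Gal(K/Q) = S_3 (symmetric group of order 6)

Compute the discriminant of x^3 + (0)*x^2 + (-7)*x + (2): Δ = 1264. Since Δ is not a rational square, the Galois group is not contained in A_3; it must be the full S_3 (irreducibility of the cubic rules out anything smaller).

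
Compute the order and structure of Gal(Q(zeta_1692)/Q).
|Gal(Q(zeta_1692)/Q)| = phi(1692) = 552; group ≅ (Z/1692Z)^* ≅ Z/2Z × Z/6Z × Z/46Z

The n-th cyclotomic polynomial Φ_1692(x) is the minimal polynomial of zeta_1692 over Q and has degree phi(1692) = 552. So Q(zeta_1692) is a degree-552 Galois extension with Galois group (Z/1692Z)^*. By CRT, (Z/1692Z)^* ≅ (Z/4Z)^* × (Z/9Z)^* × (Z/47Z)^*. Each prime-power unit group is (Z/4Z)^* ≅ Z/2Z; (Z/9Z)^* ≅ Z/6Z; (Z/47Z)^* ≅ Z/46Z. Hence Gal(Q(zeta_1692)/Q) ≅ Z/2Z × Z/6Z × Z/46Z.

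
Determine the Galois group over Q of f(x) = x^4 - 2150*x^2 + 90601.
Gal(K/Q) = Z/2Z (cyclic of order 2)

f factors as (x^2 - 43)(x^2 - 2107), so the splitting field is K = Q(sqrt(43), sqrt(2107)). The squarefree part of 43 is 43 and the squarefree part of 2107 is also 43, so sqrt(43) and sqrt(2107) are both rational multiples of sqrt(43). Hence Q(sqrt(43)) = Q(sqrt(2107)) = Q(sqrt(43)), and the splitting field collapses to a single degree-2 extension with Galois group Z/2Z.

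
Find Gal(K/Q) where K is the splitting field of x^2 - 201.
Gal(K/Q) = Z/2Z (cyclic of order 2)

x^2 - 201 is irreducible over Q since 201 is not a rational square. The splitting field Q(sqrt(201)) has degree 2 over Q, and its unique nontrivial automorphism is sqrt(201) ↦ -sqrt(201). Hence Gal(Q(sqrt(201))/Q) = Z/2Z.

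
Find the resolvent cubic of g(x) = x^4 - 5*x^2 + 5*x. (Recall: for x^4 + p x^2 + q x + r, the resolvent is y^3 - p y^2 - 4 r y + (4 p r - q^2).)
h(y) = y^3 + 5*y^2 - 25

Identify coefficients: p = -5, q = 5, r = 0.
Plug into h(y) = y^3 - p y^2 - 4 r y + (4 p r - q^2):
  h(y) = y^3 - (-5) y^2 - 4*(0) y + (4*(-5)*(0) - (5)^2)
       = y^3 + (5) y^2 + (0) y + (-25).
Simplifying: h(y) = y^3 + 5*y^2 - 25.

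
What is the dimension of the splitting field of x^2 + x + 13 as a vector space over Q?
[K:Q] = 2

The discriminant of x^2 + (1)*x + (13) is b^2 - 4c = 1 - (52) = -51. Since -51 is not a perfect square in Q, the polynomial is irreducible over Q. Its two roots generate a degree-2 extension, so [K:Q] = 2.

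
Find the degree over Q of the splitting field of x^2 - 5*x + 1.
[K:Q] = 2

The discriminant of x^2 + (-5)*x + (1) is b^2 - 4c = 25 - (4) = 21. Since 21 is not a perfect square in Q, the polynomial is irreducible over Q. Its two roots generate a degree-2 extension, so [K:Q] = 2.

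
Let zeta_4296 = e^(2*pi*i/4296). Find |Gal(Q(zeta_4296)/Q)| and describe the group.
|Gal(Q(zeta_4296)/Q)| = phi(4296) = 1424; group ≅ (Z/4296Z)^* ≅ Z/2Z × Z/2Z × Z/2Z × Z/178Z

The n-th cyclotomic polynomial Φ_4296(x) is the minimal polynomial of zeta_4296 over Q and has degree phi(4296) = 1424. So Q(zeta_4296) is a degree-1424 Galois extension with Galois group (Z/4296Z)^*. By CRT, (Z/4296Z)^* ≅ (Z/8Z)^* × (Z/3Z)^* × (Z/179Z)^*. Each prime-power unit group is (Z/8Z)^* ≅ Z/2Z × Z/2Z; (Z/3Z)^* ≅ Z/2Z; (Z/179Z)^* ≅ Z/178Z. Hence Gal(Q(zeta_4296)/Q) ≅ Z/2Z × Z/2Z × Z/2Z × Z/178Z.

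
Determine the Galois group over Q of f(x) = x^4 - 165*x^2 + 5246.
Gal(K/Q) = V_4 (Klein four-group, Z/2Z × Z/2Z)

f factors as (x^2 - 43)(x^2 - 122), so the splitting field is K = Q(sqrt(43), sqrt(122)). The elements 43, 122, 5246 are all non-squares in Q, so sqrt(43) and sqrt(122) generate independent quadratic extensions. Thus [K:Q] = 4 and Gal(K/Q) is generated by the two order-2 automorphisms sqrt(43) ↦ -sqrt(43) and sqrt(122) ↦ -sqrt(122), giving V_4.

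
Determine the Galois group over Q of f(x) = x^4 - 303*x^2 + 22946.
Gal(K/Q) = V_4 (Klein four-group, Z/2Z × Z/2Z)

f factors as (x^2 - 154)(x^2 - 149), so the splitting field is K = Q(sqrt(154), sqrt(149)). The elements 154, 149, 22946 are all non-squares in Q, so sqrt(154) and sqrt(149) generate independent quadratic extensions. Thus [K:Q] = 4 and Gal(K/Q) is generated by the two order-2 automorphisms sqrt(154) ↦ -sqrt(154) and sqrt(149) ↦ -sqrt(149), giving V_4.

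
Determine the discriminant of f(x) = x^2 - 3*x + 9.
Δ = -27

For a quadratic a x^2 + b x + c the discriminant is Δ = b^2 - 4ac = (-3)^2 - 4*(1)*(9) = 9 - (36) = -27.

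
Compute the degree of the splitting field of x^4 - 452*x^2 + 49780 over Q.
[K:Q] = 4

f factors as (x^2 - 262)(x^2 - 190); the splitting field is K = Q(sqrt(262), sqrt(190)). Since 262, 190, and 49780 are all non-squares in Q, the three subfields Q(sqrt(262)), Q(sqrt(190)), Q(sqrt(49780)) are distinct degree-2 extensions, so [K:Q] = 4 (Klein four Galois group).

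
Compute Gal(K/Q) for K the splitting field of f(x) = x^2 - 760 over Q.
Gal(K/Q) = Z/2Z (cyclic of order 2)

x^2 - 760 is irreducible over Q since 760 is not a rational square. The splitting field Q(sqrt(760)) has degree 2 over Q, and its unique nontrivial automorphism is sqrt(760) ↦ -sqrt(760). Hence Gal(Q(sqrt(760))/Q) = Z/2Z.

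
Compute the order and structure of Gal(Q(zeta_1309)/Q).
|Gal(Q(zeta_1309)/Q)| = phi(1309) = 960; group ≅ (Z/1309Z)^* ≅ Z/6Z × Z/10Z × Z/16Z

The n-th cyclotomic polynomial Φ_1309(x) is the minimal polynomial of zeta_1309 over Q and has degree phi(1309) = 960. So Q(zeta_1309) is a degree-960 Galois extension with Galois group (Z/1309Z)^*. By CRT, (Z/1309Z)^* ≅ (Z/7Z)^* × (Z/11Z)^* × (Z/17Z)^*. Each prime-power unit group is (Z/7Z)^* ≅ Z/6Z; (Z/11Z)^* ≅ Z/10Z; (Z/17Z)^* ≅ Z/16Z. Hence Gal(Q(zeta_1309)/Q) ≅ Z/6Z × Z/10Z × Z/16Z.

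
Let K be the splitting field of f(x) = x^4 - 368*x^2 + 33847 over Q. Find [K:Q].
[K:Q] = 4

f factors as (x^2 - 187)(x^2 - 181); the splitting field is K = Q(sqrt(187), sqrt(181)). Since 187, 181, and 33847 are all non-squares in Q, the three subfields Q(sqrt(187)), Q(sqrt(181)), Q(sqrt(33847)) are distinct degree-2 extensions, so [K:Q] = 4 (Klein four Galois group).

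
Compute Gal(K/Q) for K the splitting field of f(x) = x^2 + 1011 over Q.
Gal(K/Q) = Z/2Z (cyclic of order 2)

x^2 + 1011 is irreducible over Q since -1011 is not a rational square. The splitting field Q(sqrt(-1011)) has degree 2 over Q, and its unique nontrivial automorphism is sqrt(-1011) ↦ -sqrt(-1011). Hence Gal(Q(sqrt(-1011))/Q) = Z/2Z.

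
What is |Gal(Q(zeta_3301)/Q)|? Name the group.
|Gal(Q(zeta_3301)/Q)| = phi(3301) = 3300; group ≅ (Z/3301Z)^* ≅ Z/3300Z

The n-th cyclotomic polynomial Φ_3301(x) is the minimal polynomial of zeta_3301 over Q and has degree phi(3301) = 3300. So Q(zeta_3301) is a degree-3300 Galois extension with Galois group (Z/3301Z)^*. (Z/3301Z)^* is cyclic since 3301 is an odd prime power (or 4). Hence Gal(Q(zeta_3301)/Q) ≅ Z/3300Z.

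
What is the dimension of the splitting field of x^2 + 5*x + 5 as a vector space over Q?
[K:Q] = 2

The discriminant of x^2 + (5)*x + (5) is b^2 - 4c = 25 - (20) = 5. Since 5 is not a perfect square in Q, the polynomial is irreducible over Q. Its two roots generate a degree-2 extension, so [K:Q] = 2.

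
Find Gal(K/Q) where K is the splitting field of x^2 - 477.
Gal(K/Q) = Z/2Z (cyclic of order 2)

x^2 - 477 is irreducible over Q since 477 is not a rational square. The splitting field Q(sqrt(477)) has degree 2 over Q, and its unique nontrivial automorphism is sqrt(477) ↦ -sqrt(477). Hence Gal(Q(sqrt(477))/Q) = Z/2Z.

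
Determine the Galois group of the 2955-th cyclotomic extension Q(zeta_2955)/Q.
|Gal(Q(zeta_2955)/Q)| = phi(2955) = 1568; group ≅ (Z/2955Z)^* ≅ Z/2Z × Z/4Z × Z/196Z

The n-th cyclotomic polynomial Φ_2955(x) is the minimal polynomial of zeta_2955 over Q and has degree phi(2955) = 1568. So Q(zeta_2955) is a degree-1568 Galois extension with Galois group (Z/2955Z)^*. By CRT, (Z/2955Z)^* ≅ (Z/3Z)^* × (Z/5Z)^* × (Z/197Z)^*. Each prime-power unit group is (Z/3Z)^* ≅ Z/2Z; (Z/5Z)^* ≅ Z/4Z; (Z/197Z)^* ≅ Z/196Z. Hence Gal(Q(zeta_2955)/Q) ≅ Z/2Z × Z/4Z × Z/196Z.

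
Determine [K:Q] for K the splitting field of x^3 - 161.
[K:Q] = 6

x^3 - 161 has one real root r = 161^(1/3) and two complex roots r*zeta_3, r*zeta_3^2 where zeta_3 = e^(2*pi*i/3). The splitting field is Q(r, zeta_3). [Q(r):Q] = 3 and [Q(zeta_3):Q] = 2 with gcd = 1, so [Q(r, zeta_3):Q] = 3 * 2 = 6.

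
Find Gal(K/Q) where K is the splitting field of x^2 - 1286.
Gal(K/Q) = Z/2Z (cyclic of order 2)

x^2 - 1286 is irreducible over Q since 1286 is not a rational square. The splitting field Q(sqrt(1286)) has degree 2 over Q, and its unique nontrivial automorphism is sqrt(1286) ↦ -sqrt(1286). Hence Gal(Q(sqrt(1286))/Q) = Z/2Z.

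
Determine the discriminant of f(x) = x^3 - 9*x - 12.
Δ = -972

For a depressed cubic x^3 + p x + q the discriminant is Δ = -4 p^3 - 27 q^2 = -4*(-9)^3 - 27*(-12)^2 = 2916 - 3888 = -972.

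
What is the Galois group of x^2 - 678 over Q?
Gal(K/Q) = Z/2Z (cyclic of order 2)

x^2 - 678 is irreducible over Q since 678 is not a rational square. The splitting field Q(sqrt(678)) has degree 2 over Q, and its unique nontrivial automorphism is sqrt(678) ↦ -sqrt(678). Hence Gal(Q(sqrt(678))/Q) = Z/2Z.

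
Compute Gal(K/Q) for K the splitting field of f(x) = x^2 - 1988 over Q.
Gal(K/Q) = Z/2Z (cyclic of order 2)

x^2 - 1988 is irreducible over Q since 1988 is not a rational square. The splitting field Q(sqrt(1988)) has degree 2 over Q, and its unique nontrivial automorphism is sqrt(1988) ↦ -sqrt(1988). Hence Gal(Q(sqrt(1988))/Q) = Z/2Z.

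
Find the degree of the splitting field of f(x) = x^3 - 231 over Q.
[K:Q] = 6

x^3 - 231 has one real root r = 231^(1/3) and two complex roots r*zeta_3, r*zeta_3^2 where zeta_3 = e^(2*pi*i/3). The splitting field is Q(r, zeta_3). [Q(r):Q] = 3 and [Q(zeta_3):Q] = 2 with gcd = 1, so [Q(r, zeta_3):Q] = 3 * 2 = 6.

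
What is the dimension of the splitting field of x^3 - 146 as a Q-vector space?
[K:Q] = 6

x^3 - 146 has one real root r = 146^(1/3) and two complex roots r*zeta_3, r*zeta_3^2 where zeta_3 = e^(2*pi*i/3). The splitting field is Q(r, zeta_3). [Q(r):Q] = 3 and [Q(zeta_3):Q] = 2 with gcd = 1, so [Q(r, zeta_3):Q] = 3 * 2 = 6.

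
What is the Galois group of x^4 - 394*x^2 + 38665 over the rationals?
Gal(K/Q) = V_4 (Klein four-group, Z/2Z × Z/2Z)

f factors as (x^2 - 209)(x^2 - 185), so the splitting field is K = Q(sqrt(209), sqrt(185)). The elements 209, 185, 38665 are all non-squares in Q, so sqrt(209) and sqrt(185) generate independent quadratic extensions. Thus [K:Q] = 4 and Gal(K/Q) is generated by the two order-2 automorphisms sqrt(209) ↦ -sqrt(209) and sqrt(185) ↦ -sqrt(185), giving V_4.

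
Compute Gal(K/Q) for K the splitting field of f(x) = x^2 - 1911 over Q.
Gal(K/Q) = Z/2Z (cyclic of order 2)

x^2 - 1911 is irreducible over Q since 1911 is not a rational square. The splitting field Q(sqrt(1911)) has degree 2 over Q, and its unique nontrivial automorphism is sqrt(1911) ↦ -sqrt(1911). Hence Gal(Q(sqrt(1911))/Q) = Z/2Z.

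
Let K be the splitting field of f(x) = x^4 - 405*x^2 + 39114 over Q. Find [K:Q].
[K:Q] = 4

f factors as (x^2 - 159)(x^2 - 246); the splitting field is K = Q(sqrt(159), sqrt(246)). Since 159, 246, and 39114 are all non-squares in Q, the three subfields Q(sqrt(159)), Q(sqrt(246)), Q(sqrt(39114)) are distinct degree-2 extensions, so [K:Q] = 4 (Klein four Galois group).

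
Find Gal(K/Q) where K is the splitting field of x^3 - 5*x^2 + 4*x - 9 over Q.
Gal(K/Q) = S_3 (symmetric group of order 6)

Compute the discriminant of x^3 + (-5)*x^2 + (4)*x + (-9): Δ = -3303. Since Δ is not a rational square, the Galois group is not contained in A_3; it must be the full S_3 (irreducibility of the cubic rules out anything smaller).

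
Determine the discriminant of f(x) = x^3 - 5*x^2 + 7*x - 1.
Δ = -44

For x^3 + a x^2 + b x + c the discriminant is Δ = 18 a b c - 4 a^3 c + a^2 b^2 - 4 b^3 - 27 c^2.
Plug a = -5, b = 7, c = -1:
  18*(-5)*(7)*(-1) - 4*(-5)^3*(-1) + (-5)^2*(7)^2 - 4*(7)^3 - 27*(-1)^2
  = 630 + (-500) + 1225 + (-1372) + (-27)
  = -44.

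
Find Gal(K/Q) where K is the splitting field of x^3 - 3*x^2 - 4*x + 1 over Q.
Gal(K/Q) = S_3 (symmetric group of order 6)

Compute the discriminant of x^3 + (-3)*x^2 + (-4)*x + (1): Δ = 697. Since Δ is not a rational square, the Galois group is not contained in A_3; it must be the full S_3 (irreducibility of the cubic rules out anything smaller).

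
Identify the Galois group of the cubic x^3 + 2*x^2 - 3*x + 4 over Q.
Gal(K/Q) = S_3 (symmetric group of order 6)

Compute the discriminant of x^3 + (2)*x^2 + (-3)*x + (4): Δ = -848. Since Δ is not a rational square, the Galois group is not contained in A_3; it must be the full S_3 (irreducibility of the cubic rules out anything smaller).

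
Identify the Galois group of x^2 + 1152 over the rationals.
Gal(K/Q) = Z/2Z (cyclic of order 2)

x^2 + 1152 is irreducible over Q since -1152 is not a rational square. The splitting field Q(sqrt(-1152)) has degree 2 over Q, and its unique nontrivial automorphism is sqrt(-1152) ↦ -sqrt(-1152). Hence Gal(Q(sqrt(-1152))/Q) = Z/2Z.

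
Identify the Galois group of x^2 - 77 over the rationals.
Gal(K/Q) = Z/2Z (cyclic of order 2)

x^2 - 77 is irreducible over Q since 77 is not a rational square. The splitting field Q(sqrt(77)) has degree 2 over Q, and its unique nontrivial automorphism is sqrt(77) ↦ -sqrt(77). Hence Gal(Q(sqrt(77))/Q) = Z/2Z.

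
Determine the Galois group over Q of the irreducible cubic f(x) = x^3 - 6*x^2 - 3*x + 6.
Gal(K/Q) = S_3 (symmetric group of order 6)

Compute the discriminant of x^3 + (-6)*x^2 + (-3)*x + (6): Δ = 6588. Since Δ is not a rational square, the Galois group is not contained in A_3; it must be the full S_3 (irreducibility of the cubic rules out anything smaller).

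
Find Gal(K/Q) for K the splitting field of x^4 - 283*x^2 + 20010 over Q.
Gal(K/Q) = V_4 (Klein four-group, Z/2Z × Z/2Z)

f factors as (x^2 - 145)(x^2 - 138), so the splitting field is K = Q(sqrt(145), sqrt(138)). The elements 145, 138, 20010 are all non-squares in Q, so sqrt(145) and sqrt(138) generate independent quadratic extensions. Thus [K:Q] = 4 and Gal(K/Q) is generated by the two order-2 automorphisms sqrt(145) ↦ -sqrt(145) and sqrt(138) ↦ -sqrt(138), giving V_4.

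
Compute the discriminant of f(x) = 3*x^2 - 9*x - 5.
Δ = 141

For a quadratic a x^2 + b x + c the discriminant is Δ = b^2 - 4ac = (-9)^2 - 4*(3)*(-5) = 81 - (-60) = 141.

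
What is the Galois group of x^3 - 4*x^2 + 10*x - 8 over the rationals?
Gal(K/Q) = S_3 (symmetric group of order 6)

Compute the discriminant of x^3 + (-4)*x^2 + (10)*x + (-8): Δ = -416. Since Δ is not a rational square, the Galois group is not contained in A_3; it must be the full S_3 (irreducibility of the cubic rules out anything smaller).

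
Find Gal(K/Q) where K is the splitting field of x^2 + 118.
Gal(K/Q) = Z/2Z (cyclic of order 2)

x^2 + 118 is irreducible over Q since -118 is not a rational square. The splitting field Q(sqrt(-118)) has degree 2 over Q, and its unique nontrivial automorphism is sqrt(-118) ↦ -sqrt(-118). Hence Gal(Q(sqrt(-118))/Q) = Z/2Z.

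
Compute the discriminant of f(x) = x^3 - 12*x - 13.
Δ = 2349

For a depressed cubic x^3 + p x + q the discriminant is Δ = -4 p^3 - 27 q^2 = -4*(-12)^3 - 27*(-13)^2 = 6912 - 4563 = 2349.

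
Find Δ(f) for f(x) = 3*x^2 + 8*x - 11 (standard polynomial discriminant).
Δ = 196

For a quadratic a x^2 + b x + c the discriminant is Δ = b^2 - 4ac = (8)^2 - 4*(3)*(-11) = 64 - (-132) = 196.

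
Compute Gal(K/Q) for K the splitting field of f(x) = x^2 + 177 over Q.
Gal(K/Q) = Z/2Z (cyclic of order 2)

x^2 + 177 is irreducible over Q since -177 is not a rational square. The splitting field Q(sqrt(-177)) has degree 2 over Q, and its unique nontrivial automorphism is sqrt(-177) ↦ -sqrt(-177). Hence Gal(Q(sqrt(-177))/Q) = Z/2Z.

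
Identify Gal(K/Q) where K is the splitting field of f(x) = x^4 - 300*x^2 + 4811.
Gal(K/Q) = V_4 (Klein four-group, Z/2Z × Z/2Z)

f factors as (x^2 - 283)(x^2 - 17), so the splitting field is K = Q(sqrt(283), sqrt(17)). The elements 283, 17, 4811 are all non-squares in Q, so sqrt(283) and sqrt(17) generate independent quadratic extensions. Thus [K:Q] = 4 and Gal(K/Q) is generated by the two order-2 automorphisms sqrt(283) ↦ -sqrt(283) and sqrt(17) ↦ -sqrt(17), giving V_4.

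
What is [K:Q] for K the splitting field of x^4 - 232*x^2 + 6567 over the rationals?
[K:Q] = 4

f factors as (x^2 - 199)(x^2 - 33); the splitting field is K = Q(sqrt(199), sqrt(33)). Since 199, 33, and 6567 are all non-squares in Q, the three subfields Q(sqrt(199)), Q(sqrt(33)), Q(sqrt(6567)) are distinct degree-2 extensions, so [K:Q] = 4 (Klein four Galois group).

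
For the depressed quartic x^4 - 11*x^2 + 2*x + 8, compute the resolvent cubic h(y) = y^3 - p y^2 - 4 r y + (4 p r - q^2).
h(y) = y^3 + 11*y^2 - 32*y - 356

Identify coefficients: p = -11, q = 2, r = 8.
Plug into h(y) = y^3 - p y^2 - 4 r y + (4 p r - q^2):
  h(y) = y^3 - (-11) y^2 - 4*(8) y + (4*(-11)*(8) - (2)^2)
       = y^3 + (11) y^2 + (-32) y + (-356).
Simplifying: h(y) = y^3 + 11*y^2 - 32*y - 356.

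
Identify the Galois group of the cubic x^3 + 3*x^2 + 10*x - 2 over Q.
Gal(K/Q) = S_3 (symmetric group of order 6)

Compute the discriminant of x^3 + (3)*x^2 + (10)*x + (-2): Δ = -4072. Since Δ is not a rational square, the Galois group is not contained in A_3; it must be the full S_3 (irreducibility of the cubic rules out anything smaller).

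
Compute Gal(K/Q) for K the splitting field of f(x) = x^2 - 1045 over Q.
Gal(K/Q) = Z/2Z (cyclic of order 2)

x^2 - 1045 is irreducible over Q since 1045 is not a rational square. The splitting field Q(sqrt(1045)) has degree 2 over Q, and its unique nontrivial automorphism is sqrt(1045) ↦ -sqrt(1045). Hence Gal(Q(sqrt(1045))/Q) = Z/2Z.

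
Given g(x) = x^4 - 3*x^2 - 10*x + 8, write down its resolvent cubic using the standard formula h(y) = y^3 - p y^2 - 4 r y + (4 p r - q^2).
h(y) = y^3 + 3*y^2 - 32*y - 196

Identify coefficients: p = -3, q = -10, r = 8.
Plug into h(y) = y^3 - p y^2 - 4 r y + (4 p r - q^2):
  h(y) = y^3 - (-3) y^2 - 4*(8) y + (4*(-3)*(8) - (-10)^2)
       = y^3 + (3) y^2 + (-32) y + (-196).
Simplifying: h(y) = y^3 + 3*y^2 - 32*y - 196.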